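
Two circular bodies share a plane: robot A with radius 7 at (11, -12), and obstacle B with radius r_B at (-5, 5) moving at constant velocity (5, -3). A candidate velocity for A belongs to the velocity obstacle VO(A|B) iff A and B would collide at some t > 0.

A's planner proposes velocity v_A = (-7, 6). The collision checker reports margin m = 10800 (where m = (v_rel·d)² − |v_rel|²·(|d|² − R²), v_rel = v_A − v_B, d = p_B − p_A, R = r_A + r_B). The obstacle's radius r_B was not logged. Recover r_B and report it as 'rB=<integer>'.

m = 10800
d = (-16, 17);  v_rel = (-12, 9),  |v_rel|² = 225
v_rel×d = (-12)·(17) − (9)·(-16) = -60
since m = R²·225 − (-60)²:  R² = (3600 + 10800) / 225 = 64
R = √64 = 8  ⇒  r_B = 8 − 7 = 1

rB=1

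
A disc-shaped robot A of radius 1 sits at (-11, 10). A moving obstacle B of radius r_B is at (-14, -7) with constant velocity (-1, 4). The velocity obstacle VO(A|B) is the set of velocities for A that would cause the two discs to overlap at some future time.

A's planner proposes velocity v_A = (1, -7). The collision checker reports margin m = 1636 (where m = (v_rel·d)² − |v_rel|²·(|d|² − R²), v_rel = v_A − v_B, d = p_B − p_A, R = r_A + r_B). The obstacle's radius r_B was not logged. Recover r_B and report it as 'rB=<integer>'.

m = 1636
d = (-3, -17);  v_rel = (2, -11),  |v_rel|² = 125
v_rel×d = (2)·(-17) − (-11)·(-3) = -67
since m = R²·125 − (-67)²:  R² = (4489 + 1636) / 125 = 49
R = √49 = 7  ⇒  r_B = 7 − 1 = 6

rB=6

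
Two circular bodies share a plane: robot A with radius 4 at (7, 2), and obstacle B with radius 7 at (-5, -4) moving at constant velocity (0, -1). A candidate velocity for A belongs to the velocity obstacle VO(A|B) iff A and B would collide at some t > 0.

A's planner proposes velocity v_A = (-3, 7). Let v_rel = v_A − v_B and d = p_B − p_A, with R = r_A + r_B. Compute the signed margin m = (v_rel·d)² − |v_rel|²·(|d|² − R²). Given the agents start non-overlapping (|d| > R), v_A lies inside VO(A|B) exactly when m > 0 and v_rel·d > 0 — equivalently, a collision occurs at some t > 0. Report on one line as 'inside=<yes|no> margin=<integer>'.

d = (-12, -6),  |d|² = 180;  R = 4+7 = 11,  c = 180−11² = 59
v_rel = (-3, 8),  |v_rel|² = 73;  v_rel·d = (-3)·(-12) + (8)·(-6) = -12
73·t² + 24·t + 59 = 0  ⇒  m = (-12)² − 73·59 = -4163
m = -4163 < 0,  v_rel·d = -12 < 0  ⇒  outside

inside=no margin=-4163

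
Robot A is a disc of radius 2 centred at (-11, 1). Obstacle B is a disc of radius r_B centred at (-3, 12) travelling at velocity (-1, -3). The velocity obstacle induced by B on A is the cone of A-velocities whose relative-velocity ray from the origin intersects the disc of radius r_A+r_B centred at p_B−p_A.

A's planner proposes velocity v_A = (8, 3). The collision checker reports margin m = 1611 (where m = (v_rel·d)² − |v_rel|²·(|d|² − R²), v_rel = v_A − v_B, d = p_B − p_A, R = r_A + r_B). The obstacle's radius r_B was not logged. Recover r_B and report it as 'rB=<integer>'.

m = 1611
d = (8, 11);  v_rel = (9, 6),  |v_rel|² = 117
v_rel×d = (9)·(11) − (6)·(8) = 51
since m = R²·117 − 51²:  R² = (2601 + 1611) / 117 = 36
R = √36 = 6  ⇒  r_B = 6 − 2 = 4

rB=4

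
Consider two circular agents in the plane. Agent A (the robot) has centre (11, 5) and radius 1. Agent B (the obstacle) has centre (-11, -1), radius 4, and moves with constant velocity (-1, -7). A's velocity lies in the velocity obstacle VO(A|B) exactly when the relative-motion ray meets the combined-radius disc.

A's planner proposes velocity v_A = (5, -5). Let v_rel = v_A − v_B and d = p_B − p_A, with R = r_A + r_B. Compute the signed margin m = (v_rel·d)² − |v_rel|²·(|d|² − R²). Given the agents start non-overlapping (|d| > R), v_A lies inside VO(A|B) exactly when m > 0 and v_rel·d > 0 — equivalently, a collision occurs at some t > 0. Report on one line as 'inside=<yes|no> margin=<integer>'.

d = (-22, -6),  |d|² = 520;  R = 1+4 = 5,  c = 520−5² = 495
v_rel = (6, 2),  |v_rel|² = 40;  v_rel·d = (6)·(-22) + (2)·(-6) = -144
40·t² + 288·t + 495 = 0  ⇒  m = (-144)² − 40·495 = 936
m = 936 > 0,  v_rel·d = -144 < 0  ⇒  outside

inside=no margin=936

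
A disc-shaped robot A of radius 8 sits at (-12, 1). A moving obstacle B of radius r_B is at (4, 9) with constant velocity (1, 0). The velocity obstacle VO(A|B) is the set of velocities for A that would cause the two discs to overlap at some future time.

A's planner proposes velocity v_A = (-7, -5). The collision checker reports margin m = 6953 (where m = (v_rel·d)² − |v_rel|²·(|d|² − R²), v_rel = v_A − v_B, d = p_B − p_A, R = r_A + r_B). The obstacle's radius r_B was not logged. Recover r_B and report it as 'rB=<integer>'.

m = 6953
d = (16, 8);  v_rel = (-8, -5),  |v_rel|² = 89
v_rel×d = (-8)·(8) − (-5)·(16) = 16
since m = R²·89 − 16²:  R² = (256 + 6953) / 89 = 81
R = √81 = 9  ⇒  r_B = 9 − 8 = 1

rB=1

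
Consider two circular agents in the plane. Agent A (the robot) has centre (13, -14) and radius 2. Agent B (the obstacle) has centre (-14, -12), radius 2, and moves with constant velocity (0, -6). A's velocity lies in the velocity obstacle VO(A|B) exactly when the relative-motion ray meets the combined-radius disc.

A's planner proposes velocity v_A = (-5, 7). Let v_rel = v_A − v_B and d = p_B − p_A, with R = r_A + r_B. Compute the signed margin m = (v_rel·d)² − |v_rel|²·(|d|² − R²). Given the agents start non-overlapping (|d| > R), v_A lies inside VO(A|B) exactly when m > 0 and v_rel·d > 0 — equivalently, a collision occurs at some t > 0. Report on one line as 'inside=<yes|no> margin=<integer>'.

d = (-27, 2),  |d|² = 733;  R = 2+2 = 4,  c = 733−4² = 717
v_rel = (-5, 13),  |v_rel|² = 194;  v_rel·d = (-5)·(-27) + (13)·(2) = 161
194·t² − 322·t + 717 = 0  ⇒  m = 161² − 194·717 = -113177
m = -113177 < 0,  v_rel·d = 161 > 0  ⇒  outside

inside=no margin=-113177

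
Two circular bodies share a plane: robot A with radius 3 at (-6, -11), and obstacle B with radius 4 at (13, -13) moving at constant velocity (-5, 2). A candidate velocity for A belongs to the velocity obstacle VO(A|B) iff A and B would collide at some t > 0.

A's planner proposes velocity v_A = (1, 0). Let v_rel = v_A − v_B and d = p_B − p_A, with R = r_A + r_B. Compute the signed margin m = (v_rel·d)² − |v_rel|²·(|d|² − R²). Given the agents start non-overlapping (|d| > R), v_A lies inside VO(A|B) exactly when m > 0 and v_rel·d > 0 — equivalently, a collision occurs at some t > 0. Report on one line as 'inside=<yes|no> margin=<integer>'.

d = (19, -2),  |d|² = 365;  R = 3+4 = 7,  c = 365−7² = 316
v_rel = (6, -2),  |v_rel|² = 40;  v_rel·d = (6)·(19) + (-2)·(-2) = 118
40·t² − 236·t + 316 = 0  ⇒  m = 118² − 40·316 = 1284
m = 1284 > 0,  v_rel·d = 118 > 0  ⇒  inside

inside=yes margin=1284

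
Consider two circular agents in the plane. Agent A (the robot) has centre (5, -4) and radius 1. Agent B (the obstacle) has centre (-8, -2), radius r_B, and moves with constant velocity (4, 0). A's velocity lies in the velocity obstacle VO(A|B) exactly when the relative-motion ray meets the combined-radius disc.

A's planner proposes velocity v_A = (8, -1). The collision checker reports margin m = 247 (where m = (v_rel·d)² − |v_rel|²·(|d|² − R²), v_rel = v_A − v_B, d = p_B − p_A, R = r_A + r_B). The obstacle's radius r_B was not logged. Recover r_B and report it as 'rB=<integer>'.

m = 247
d = (-13, 2);  v_rel = (4, -1),  |v_rel|² = 17
v_rel×d = (4)·(2) − (-1)·(-13) = -5
since m = R²·17 − (-5)²:  R² = (25 + 247) / 17 = 16
R = √16 = 4  ⇒  r_B = 4 − 1 = 3

rB=3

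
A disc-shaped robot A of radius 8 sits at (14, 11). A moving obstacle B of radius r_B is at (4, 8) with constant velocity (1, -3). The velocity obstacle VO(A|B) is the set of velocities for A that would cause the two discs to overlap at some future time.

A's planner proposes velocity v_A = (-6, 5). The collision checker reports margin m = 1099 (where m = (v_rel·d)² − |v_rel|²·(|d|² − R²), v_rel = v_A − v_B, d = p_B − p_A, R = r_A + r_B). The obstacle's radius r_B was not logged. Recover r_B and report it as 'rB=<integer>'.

m = 1099
d = (-10, -3);  v_rel = (-7, 8),  |v_rel|² = 113
v_rel×d = (-7)·(-3) − (8)·(-10) = 101
since m = R²·113 − 101²:  R² = (10201 + 1099) / 113 = 100
R = √100 = 10  ⇒  r_B = 10 − 8 = 2

rB=2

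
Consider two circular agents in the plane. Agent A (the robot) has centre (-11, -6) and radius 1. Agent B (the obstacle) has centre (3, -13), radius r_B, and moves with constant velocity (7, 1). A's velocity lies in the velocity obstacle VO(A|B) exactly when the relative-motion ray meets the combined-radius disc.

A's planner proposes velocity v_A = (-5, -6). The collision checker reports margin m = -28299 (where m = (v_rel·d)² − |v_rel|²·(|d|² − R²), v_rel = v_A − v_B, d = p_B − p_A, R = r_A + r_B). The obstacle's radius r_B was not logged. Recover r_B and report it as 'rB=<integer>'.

m = -28299
d = (14, -7);  v_rel = (-12, -7),  |v_rel|² = 193
v_rel×d = (-12)·(-7) − (-7)·(14) = 182
since m = R²·193 − 182²:  R² = (33124 + -28299) / 193 = 25
R = √25 = 5  ⇒  r_B = 5 − 1 = 4

rB=4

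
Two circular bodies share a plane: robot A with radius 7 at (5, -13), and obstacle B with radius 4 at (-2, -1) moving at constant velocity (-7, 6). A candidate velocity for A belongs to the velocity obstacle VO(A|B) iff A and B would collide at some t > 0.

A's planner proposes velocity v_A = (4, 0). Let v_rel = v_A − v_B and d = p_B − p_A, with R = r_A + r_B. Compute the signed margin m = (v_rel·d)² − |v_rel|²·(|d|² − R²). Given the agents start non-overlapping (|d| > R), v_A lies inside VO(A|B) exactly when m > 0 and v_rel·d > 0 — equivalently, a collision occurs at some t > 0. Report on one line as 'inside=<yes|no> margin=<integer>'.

d = (-7, 12),  |d|² = 193;  R = 7+4 = 11,  c = 193−11² = 72
v_rel = (11, -6),  |v_rel|² = 157;  v_rel·d = (11)·(-7) + (-6)·(12) = -149
157·t² + 298·t + 72 = 0  ⇒  m = (-149)² − 157·72 = 10897
m = 10897 > 0,  v_rel·d = -149 < 0  ⇒  outside

inside=no margin=10897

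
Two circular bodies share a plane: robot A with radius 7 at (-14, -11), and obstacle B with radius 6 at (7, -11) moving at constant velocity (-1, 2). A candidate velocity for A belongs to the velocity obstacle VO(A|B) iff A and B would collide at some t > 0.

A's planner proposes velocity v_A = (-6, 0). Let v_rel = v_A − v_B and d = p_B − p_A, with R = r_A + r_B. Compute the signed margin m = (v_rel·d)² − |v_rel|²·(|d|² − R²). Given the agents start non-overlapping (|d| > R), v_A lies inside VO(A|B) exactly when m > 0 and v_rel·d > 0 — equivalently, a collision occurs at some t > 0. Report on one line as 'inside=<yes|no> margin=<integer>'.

d = (21, 0),  |d|² = 441;  R = 7+6 = 13,  c = 441−13² = 272
v_rel = (-5, -2),  |v_rel|² = 29;  v_rel·d = (-5)·(21) + (-2)·(0) = -105
29·t² + 210·t + 272 = 0  ⇒  m = (-105)² − 29·272 = 3137
m = 3137 > 0,  v_rel·d = -105 < 0  ⇒  outside

inside=no margin=3137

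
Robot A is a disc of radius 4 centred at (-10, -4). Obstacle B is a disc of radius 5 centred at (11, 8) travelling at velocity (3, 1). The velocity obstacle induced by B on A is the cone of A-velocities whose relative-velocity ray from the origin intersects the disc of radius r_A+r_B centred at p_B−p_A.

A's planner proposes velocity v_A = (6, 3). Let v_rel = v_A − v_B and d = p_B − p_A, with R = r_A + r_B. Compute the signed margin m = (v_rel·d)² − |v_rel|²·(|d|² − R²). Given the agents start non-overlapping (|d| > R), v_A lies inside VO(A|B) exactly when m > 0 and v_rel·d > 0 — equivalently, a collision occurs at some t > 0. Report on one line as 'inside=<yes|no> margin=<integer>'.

d = (21, 12),  |d|² = 585;  R = 4+5 = 9,  c = 585−9² = 504
v_rel = (3, 2),  |v_rel|² = 13;  v_rel·d = (3)·(21) + (2)·(12) = 87
13·t² − 174·t + 504 = 0  ⇒  m = 87² − 13·504 = 1017
m = 1017 > 0,  v_rel·d = 87 > 0  ⇒  inside

inside=yes margin=1017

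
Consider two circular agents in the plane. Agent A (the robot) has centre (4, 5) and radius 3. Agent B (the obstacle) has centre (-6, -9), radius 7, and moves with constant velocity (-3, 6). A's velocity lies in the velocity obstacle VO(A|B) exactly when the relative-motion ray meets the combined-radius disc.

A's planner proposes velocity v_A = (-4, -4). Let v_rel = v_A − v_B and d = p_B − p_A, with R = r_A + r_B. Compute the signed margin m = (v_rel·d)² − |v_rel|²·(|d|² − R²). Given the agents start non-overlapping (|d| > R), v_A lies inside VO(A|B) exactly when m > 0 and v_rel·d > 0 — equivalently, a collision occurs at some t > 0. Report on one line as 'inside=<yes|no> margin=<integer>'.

d = (-10, -14),  |d|² = 296;  R = 3+7 = 10,  c = 296−10² = 196
v_rel = (-1, -10),  |v_rel|² = 101;  v_rel·d = (-1)·(-10) + (-10)·(-14) = 150
101·t² − 300·t + 196 = 0  ⇒  m = 150² − 101·196 = 2704
m = 2704 > 0,  v_rel·d = 150 > 0  ⇒  inside

inside=yes margin=2704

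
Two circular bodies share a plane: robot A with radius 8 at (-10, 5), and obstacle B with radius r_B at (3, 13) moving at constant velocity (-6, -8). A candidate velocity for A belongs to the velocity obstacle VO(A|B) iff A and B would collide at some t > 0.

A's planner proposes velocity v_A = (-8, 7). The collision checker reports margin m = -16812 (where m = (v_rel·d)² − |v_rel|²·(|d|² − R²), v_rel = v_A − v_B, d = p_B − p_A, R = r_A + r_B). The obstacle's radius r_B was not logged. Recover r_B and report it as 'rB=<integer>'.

m = -16812
d = (13, 8);  v_rel = (-2, 15),  |v_rel|² = 229
v_rel×d = (-2)·(8) − (15)·(13) = -211
since m = R²·229 − (-211)²:  R² = (44521 + -16812) / 229 = 121
R = √121 = 11  ⇒  r_B = 11 − 8 = 3

rB=3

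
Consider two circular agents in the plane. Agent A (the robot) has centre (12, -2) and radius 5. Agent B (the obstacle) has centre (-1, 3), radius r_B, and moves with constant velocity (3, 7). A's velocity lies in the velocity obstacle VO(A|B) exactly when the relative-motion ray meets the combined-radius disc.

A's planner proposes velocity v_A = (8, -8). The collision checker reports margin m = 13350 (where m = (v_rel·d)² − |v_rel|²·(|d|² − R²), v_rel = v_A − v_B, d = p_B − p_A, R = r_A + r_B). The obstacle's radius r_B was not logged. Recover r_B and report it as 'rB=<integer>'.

m = 13350
d = (-13, 5);  v_rel = (5, -15),  |v_rel|² = 250
v_rel×d = (5)·(5) − (-15)·(-13) = -170
since m = R²·250 − (-170)²:  R² = (28900 + 13350) / 250 = 169
R = √169 = 13  ⇒  r_B = 13 − 5 = 8

rB=8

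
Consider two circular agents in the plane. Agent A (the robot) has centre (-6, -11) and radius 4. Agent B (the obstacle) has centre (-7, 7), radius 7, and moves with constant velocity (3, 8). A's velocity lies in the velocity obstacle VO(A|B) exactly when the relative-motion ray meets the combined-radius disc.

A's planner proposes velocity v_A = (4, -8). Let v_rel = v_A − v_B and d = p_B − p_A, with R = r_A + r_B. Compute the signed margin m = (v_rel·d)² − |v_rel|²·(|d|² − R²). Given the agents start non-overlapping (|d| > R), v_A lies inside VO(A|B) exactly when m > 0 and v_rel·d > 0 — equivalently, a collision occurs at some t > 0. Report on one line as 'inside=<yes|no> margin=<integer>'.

d = (-1, 18),  |d|² = 325;  R = 4+7 = 11,  c = 325−11² = 204
v_rel = (1, -16),  |v_rel|² = 257;  v_rel·d = (1)·(-1) + (-16)·(18) = -289
257·t² + 578·t + 204 = 0  ⇒  m = (-289)² − 257·204 = 31093
m = 31093 > 0,  v_rel·d = -289 < 0  ⇒  outside

inside=no margin=31093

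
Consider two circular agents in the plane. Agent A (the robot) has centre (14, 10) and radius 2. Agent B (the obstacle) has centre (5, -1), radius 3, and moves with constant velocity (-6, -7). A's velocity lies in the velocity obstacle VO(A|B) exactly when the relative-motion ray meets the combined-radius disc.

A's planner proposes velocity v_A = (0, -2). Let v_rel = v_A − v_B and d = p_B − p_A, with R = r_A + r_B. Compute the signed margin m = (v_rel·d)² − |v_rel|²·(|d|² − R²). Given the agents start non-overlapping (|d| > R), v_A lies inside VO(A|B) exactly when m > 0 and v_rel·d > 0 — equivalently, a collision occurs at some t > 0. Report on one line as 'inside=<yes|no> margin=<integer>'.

d = (-9, -11),  |d|² = 202;  R = 2+3 = 5,  c = 202−5² = 177
v_rel = (6, 5),  |v_rel|² = 61;  v_rel·d = (6)·(-9) + (5)·(-11) = -109
61·t² + 218·t + 177 = 0  ⇒  m = (-109)² − 61·177 = 1084
m = 1084 > 0,  v_rel·d = -109 < 0  ⇒  outside

inside=no margin=1084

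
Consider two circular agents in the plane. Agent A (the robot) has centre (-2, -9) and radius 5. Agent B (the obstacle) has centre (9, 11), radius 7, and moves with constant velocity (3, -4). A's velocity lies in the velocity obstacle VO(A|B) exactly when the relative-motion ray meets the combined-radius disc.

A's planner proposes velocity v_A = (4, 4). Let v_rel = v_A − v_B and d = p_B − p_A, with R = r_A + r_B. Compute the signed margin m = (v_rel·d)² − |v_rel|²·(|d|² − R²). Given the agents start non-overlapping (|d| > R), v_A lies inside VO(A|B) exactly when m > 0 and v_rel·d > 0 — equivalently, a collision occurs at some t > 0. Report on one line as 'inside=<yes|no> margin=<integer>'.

d = (11, 20),  |d|² = 521;  R = 5+7 = 12,  c = 521−12² = 377
v_rel = (1, 8),  |v_rel|² = 65;  v_rel·d = (1)·(11) + (8)·(20) = 171
65·t² − 342·t + 377 = 0  ⇒  m = 171² − 65·377 = 4736
m = 4736 > 0,  v_rel·d = 171 > 0  ⇒  inside

inside=yes margin=4736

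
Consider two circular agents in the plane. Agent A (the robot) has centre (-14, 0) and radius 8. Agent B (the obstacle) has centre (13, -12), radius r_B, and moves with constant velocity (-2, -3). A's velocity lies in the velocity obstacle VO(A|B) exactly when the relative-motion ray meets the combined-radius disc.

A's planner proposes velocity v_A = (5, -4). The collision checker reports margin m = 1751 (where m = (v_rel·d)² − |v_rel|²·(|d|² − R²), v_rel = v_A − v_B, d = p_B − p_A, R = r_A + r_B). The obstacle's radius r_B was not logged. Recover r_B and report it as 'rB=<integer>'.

m = 1751
d = (27, -12);  v_rel = (7, -1),  |v_rel|² = 50
v_rel×d = (7)·(-12) − (-1)·(27) = -57
since m = R²·50 − (-57)²:  R² = (3249 + 1751) / 50 = 100
R = √100 = 10  ⇒  r_B = 10 − 8 = 2

rB=2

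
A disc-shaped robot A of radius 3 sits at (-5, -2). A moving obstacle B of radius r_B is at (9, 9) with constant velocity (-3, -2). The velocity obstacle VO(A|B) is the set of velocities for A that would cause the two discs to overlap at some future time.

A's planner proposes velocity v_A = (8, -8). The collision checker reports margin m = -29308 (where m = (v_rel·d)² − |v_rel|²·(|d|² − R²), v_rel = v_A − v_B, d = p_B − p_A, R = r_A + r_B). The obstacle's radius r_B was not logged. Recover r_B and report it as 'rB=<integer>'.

m = -29308
d = (14, 11);  v_rel = (11, -6),  |v_rel|² = 157
v_rel×d = (11)·(11) − (-6)·(14) = 205
since m = R²·157 − 205²:  R² = (42025 + -29308) / 157 = 81
R = √81 = 9  ⇒  r_B = 9 − 3 = 6

rB=6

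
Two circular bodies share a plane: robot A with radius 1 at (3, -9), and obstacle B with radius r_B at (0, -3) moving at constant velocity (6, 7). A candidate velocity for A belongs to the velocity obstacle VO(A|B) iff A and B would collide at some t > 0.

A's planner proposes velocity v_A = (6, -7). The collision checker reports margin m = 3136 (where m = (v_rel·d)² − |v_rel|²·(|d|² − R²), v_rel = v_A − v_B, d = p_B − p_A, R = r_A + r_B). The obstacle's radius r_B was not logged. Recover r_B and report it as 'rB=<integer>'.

m = 3136
d = (-3, 6);  v_rel = (0, -14),  |v_rel|² = 196
v_rel×d = (0)·(6) − (-14)·(-3) = -42
since m = R²·196 − (-42)²:  R² = (1764 + 3136) / 196 = 25
R = √25 = 5  ⇒  r_B = 5 − 1 = 4

rB=4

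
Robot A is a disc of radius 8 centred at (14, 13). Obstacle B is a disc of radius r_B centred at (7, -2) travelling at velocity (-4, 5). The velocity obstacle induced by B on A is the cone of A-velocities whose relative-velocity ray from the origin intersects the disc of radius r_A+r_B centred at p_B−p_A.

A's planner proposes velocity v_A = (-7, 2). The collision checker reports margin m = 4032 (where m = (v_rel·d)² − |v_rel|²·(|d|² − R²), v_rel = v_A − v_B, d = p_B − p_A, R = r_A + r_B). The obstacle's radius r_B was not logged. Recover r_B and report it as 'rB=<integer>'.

m = 4032
d = (-7, -15);  v_rel = (-3, -3),  |v_rel|² = 18
v_rel×d = (-3)·(-15) − (-3)·(-7) = 24
since m = R²·18 − 24²:  R² = (576 + 4032) / 18 = 256
R = √256 = 16  ⇒  r_B = 16 − 8 = 8

rB=8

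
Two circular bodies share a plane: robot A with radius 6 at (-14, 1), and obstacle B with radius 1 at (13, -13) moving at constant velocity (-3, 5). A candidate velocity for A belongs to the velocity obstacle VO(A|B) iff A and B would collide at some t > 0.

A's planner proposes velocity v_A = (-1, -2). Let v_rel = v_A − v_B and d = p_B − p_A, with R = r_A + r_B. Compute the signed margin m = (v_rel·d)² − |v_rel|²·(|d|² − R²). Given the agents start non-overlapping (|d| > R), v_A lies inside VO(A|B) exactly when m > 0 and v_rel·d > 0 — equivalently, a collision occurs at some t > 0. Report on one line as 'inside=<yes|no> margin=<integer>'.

d = (27, -14),  |d|² = 925;  R = 6+1 = 7,  c = 925−7² = 876
v_rel = (2, -7),  |v_rel|² = 53;  v_rel·d = (2)·(27) + (-7)·(-14) = 152
53·t² − 304·t + 876 = 0  ⇒  m = 152² − 53·876 = -23324
m = -23324 < 0,  v_rel·d = 152 > 0  ⇒  outside

inside=no margin=-23324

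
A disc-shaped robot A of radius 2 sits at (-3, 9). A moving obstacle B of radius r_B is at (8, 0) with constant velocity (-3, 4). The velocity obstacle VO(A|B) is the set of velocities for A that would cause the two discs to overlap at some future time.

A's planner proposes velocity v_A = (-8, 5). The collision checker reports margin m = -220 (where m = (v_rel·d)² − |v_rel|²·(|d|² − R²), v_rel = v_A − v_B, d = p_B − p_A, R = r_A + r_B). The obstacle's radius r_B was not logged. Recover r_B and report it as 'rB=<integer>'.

m = -220
d = (11, -9);  v_rel = (-5, 1),  |v_rel|² = 26
v_rel×d = (-5)·(-9) − (1)·(11) = 34
since m = R²·26 − 34²:  R² = (1156 + -220) / 26 = 36
R = √36 = 6  ⇒  r_B = 6 − 2 = 4

rB=4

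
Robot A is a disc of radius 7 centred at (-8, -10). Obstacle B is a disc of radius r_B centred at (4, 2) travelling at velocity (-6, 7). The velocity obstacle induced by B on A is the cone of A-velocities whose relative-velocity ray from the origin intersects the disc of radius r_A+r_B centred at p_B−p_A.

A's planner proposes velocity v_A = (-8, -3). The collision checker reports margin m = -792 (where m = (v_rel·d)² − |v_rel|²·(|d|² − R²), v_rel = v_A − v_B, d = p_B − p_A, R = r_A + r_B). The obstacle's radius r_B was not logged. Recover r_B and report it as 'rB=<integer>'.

m = -792
d = (12, 12);  v_rel = (-2, -10),  |v_rel|² = 104
v_rel×d = (-2)·(12) − (-10)·(12) = 96
since m = R²·104 − 96²:  R² = (9216 + -792) / 104 = 81
R = √81 = 9  ⇒  r_B = 9 − 7 = 2

rB=2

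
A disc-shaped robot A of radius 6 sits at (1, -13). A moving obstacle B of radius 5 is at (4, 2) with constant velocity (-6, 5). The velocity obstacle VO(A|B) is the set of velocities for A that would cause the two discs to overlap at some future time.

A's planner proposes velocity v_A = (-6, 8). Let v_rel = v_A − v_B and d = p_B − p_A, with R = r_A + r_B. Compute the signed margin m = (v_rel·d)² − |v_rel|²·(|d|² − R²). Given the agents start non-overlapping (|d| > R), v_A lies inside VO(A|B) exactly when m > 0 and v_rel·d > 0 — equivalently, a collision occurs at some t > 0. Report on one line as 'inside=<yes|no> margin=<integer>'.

d = (3, 15),  |d|² = 234;  R = 6+5 = 11,  c = 234−11² = 113
v_rel = (0, 3),  |v_rel|² = 9;  v_rel·d = (0)·(3) + (3)·(15) = 45
9·t² − 90·t + 113 = 0  ⇒  m = 45² − 9·113 = 1008
m = 1008 > 0,  v_rel·d = 45 > 0  ⇒  inside

inside=yes margin=1008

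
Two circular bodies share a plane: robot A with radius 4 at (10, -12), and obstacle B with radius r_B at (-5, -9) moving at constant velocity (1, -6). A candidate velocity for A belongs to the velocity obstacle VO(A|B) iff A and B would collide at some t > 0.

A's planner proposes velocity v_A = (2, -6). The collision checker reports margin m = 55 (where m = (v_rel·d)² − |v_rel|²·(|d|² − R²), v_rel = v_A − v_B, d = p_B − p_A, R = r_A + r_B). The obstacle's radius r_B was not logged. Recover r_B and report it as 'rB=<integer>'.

m = 55
d = (-15, 3);  v_rel = (1, 0),  |v_rel|² = 1
v_rel×d = (1)·(3) − (0)·(-15) = 3
since m = R²·1 − 3²:  R² = (9 + 55) / 1 = 64
R = √64 = 8  ⇒  r_B = 8 − 4 = 4

rB=4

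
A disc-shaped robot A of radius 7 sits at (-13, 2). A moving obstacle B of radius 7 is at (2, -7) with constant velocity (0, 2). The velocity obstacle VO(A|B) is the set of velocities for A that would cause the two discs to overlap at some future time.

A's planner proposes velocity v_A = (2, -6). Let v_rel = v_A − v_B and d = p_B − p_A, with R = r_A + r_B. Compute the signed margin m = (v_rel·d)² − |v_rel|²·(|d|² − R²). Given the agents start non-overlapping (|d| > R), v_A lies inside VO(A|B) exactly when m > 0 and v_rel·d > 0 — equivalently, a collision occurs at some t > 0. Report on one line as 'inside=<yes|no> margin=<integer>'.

d = (15, -9),  |d|² = 306;  R = 7+7 = 14,  c = 306−14² = 110
v_rel = (2, -8),  |v_rel|² = 68;  v_rel·d = (2)·(15) + (-8)·(-9) = 102
68·t² − 204·t + 110 = 0  ⇒  m = 102² − 68·110 = 2924
m = 2924 > 0,  v_rel·d = 102 > 0  ⇒  inside

inside=yes margin=2924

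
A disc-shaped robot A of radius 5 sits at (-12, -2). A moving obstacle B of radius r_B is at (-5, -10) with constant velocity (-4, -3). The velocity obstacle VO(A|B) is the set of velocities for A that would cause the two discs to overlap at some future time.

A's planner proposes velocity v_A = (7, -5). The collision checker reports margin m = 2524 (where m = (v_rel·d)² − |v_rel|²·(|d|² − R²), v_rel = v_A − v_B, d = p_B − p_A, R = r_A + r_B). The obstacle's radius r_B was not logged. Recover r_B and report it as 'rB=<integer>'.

m = 2524
d = (7, -8);  v_rel = (11, -2),  |v_rel|² = 125
v_rel×d = (11)·(-8) − (-2)·(7) = -74
since m = R²·125 − (-74)²:  R² = (5476 + 2524) / 125 = 64
R = √64 = 8  ⇒  r_B = 8 − 5 = 3

rB=3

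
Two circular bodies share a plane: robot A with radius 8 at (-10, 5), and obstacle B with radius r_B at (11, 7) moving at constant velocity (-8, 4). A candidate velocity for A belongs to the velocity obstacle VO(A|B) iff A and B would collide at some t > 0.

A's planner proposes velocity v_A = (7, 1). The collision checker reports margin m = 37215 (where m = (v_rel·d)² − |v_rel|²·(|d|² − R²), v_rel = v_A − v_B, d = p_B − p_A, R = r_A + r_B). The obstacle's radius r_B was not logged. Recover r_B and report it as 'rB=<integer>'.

m = 37215
d = (21, 2);  v_rel = (15, -3),  |v_rel|² = 234
v_rel×d = (15)·(2) − (-3)·(21) = 93
since m = R²·234 − 93²:  R² = (8649 + 37215) / 234 = 196
R = √196 = 14  ⇒  r_B = 14 − 8 = 6

rB=6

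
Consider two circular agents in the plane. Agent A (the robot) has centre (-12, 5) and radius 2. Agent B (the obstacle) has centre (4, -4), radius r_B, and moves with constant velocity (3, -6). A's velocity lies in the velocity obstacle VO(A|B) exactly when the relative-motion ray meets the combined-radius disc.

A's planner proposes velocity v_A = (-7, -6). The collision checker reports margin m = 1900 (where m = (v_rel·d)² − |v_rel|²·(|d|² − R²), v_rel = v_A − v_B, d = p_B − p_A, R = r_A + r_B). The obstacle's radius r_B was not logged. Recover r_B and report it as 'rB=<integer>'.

m = 1900
d = (16, -9);  v_rel = (-10, 0),  |v_rel|² = 100
v_rel×d = (-10)·(-9) − (0)·(16) = 90
since m = R²·100 − 90²:  R² = (8100 + 1900) / 100 = 100
R = √100 = 10  ⇒  r_B = 10 − 2 = 8

rB=8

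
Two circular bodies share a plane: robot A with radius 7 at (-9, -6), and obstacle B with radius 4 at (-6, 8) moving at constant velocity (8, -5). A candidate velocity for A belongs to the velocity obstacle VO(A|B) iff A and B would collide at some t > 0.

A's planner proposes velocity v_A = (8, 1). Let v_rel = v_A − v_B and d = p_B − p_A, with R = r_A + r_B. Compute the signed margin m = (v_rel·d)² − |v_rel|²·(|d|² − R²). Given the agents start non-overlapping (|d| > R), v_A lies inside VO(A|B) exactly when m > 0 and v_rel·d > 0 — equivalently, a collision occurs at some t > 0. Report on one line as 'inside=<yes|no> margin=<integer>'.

d = (3, 14),  |d|² = 205;  R = 7+4 = 11,  c = 205−11² = 84
v_rel = (0, 6),  |v_rel|² = 36;  v_rel·d = (0)·(3) + (6)·(14) = 84
36·t² − 168·t + 84 = 0  ⇒  m = 84² − 36·84 = 4032
m = 4032 > 0,  v_rel·d = 84 > 0  ⇒  inside

inside=yes margin=4032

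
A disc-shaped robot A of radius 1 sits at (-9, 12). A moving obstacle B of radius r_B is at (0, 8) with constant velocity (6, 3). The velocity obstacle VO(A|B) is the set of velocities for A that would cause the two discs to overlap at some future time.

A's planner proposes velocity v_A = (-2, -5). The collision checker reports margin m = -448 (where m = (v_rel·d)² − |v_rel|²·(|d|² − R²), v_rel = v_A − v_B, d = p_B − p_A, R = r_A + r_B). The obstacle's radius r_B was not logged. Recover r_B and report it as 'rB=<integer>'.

m = -448
d = (9, -4);  v_rel = (-8, -8),  |v_rel|² = 128
v_rel×d = (-8)·(-4) − (-8)·(9) = 104
since m = R²·128 − 104²:  R² = (10816 + -448) / 128 = 81
R = √81 = 9  ⇒  r_B = 9 − 1 = 8

rB=8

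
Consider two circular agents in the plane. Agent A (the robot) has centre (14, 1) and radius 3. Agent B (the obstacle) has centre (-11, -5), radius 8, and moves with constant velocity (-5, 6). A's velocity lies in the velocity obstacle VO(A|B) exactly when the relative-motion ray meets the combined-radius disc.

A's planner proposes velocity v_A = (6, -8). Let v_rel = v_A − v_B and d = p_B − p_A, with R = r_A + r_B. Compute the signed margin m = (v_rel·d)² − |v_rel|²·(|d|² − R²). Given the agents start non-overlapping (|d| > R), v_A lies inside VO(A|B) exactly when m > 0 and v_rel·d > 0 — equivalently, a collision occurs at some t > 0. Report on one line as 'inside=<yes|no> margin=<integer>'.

d = (-25, -6),  |d|² = 661;  R = 3+8 = 11,  c = 661−11² = 540
v_rel = (11, -14),  |v_rel|² = 317;  v_rel·d = (11)·(-25) + (-14)·(-6) = -191
317·t² + 382·t + 540 = 0  ⇒  m = (-191)² − 317·540 = -134699
m = -134699 < 0,  v_rel·d = -191 < 0  ⇒  outside

inside=no margin=-134699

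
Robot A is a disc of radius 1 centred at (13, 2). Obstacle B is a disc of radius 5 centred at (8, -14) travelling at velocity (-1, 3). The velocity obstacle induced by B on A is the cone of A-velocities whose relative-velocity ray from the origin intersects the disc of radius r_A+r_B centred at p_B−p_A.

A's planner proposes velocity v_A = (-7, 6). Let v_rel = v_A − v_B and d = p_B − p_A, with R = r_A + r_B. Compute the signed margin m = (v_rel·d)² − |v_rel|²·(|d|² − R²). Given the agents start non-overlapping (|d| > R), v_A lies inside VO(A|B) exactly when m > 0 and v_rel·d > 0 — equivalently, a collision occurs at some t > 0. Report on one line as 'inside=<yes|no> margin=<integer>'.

d = (-5, -16),  |d|² = 281;  R = 1+5 = 6,  c = 281−6² = 245
v_rel = (-6, 3),  |v_rel|² = 45;  v_rel·d = (-6)·(-5) + (3)·(-16) = -18
45·t² + 36·t + 245 = 0  ⇒  m = (-18)² − 45·245 = -10701
m = -10701 < 0,  v_rel·d = -18 < 0  ⇒  outside

inside=no margin=-10701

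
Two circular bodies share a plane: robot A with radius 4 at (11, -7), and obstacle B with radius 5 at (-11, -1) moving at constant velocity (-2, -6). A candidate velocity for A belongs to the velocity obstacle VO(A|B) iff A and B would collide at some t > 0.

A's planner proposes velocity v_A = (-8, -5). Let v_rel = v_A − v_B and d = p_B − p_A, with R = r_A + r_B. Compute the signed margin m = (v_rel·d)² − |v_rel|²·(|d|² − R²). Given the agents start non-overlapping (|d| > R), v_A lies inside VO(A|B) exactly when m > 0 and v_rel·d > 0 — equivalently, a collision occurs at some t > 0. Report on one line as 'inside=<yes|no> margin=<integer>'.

d = (-22, 6),  |d|² = 520;  R = 4+5 = 9,  c = 520−9² = 439
v_rel = (-6, 1),  |v_rel|² = 37;  v_rel·d = (-6)·(-22) + (1)·(6) = 138
37·t² − 276·t + 439 = 0  ⇒  m = 138² − 37·439 = 2801
m = 2801 > 0,  v_rel·d = 138 > 0  ⇒  inside

inside=yes margin=2801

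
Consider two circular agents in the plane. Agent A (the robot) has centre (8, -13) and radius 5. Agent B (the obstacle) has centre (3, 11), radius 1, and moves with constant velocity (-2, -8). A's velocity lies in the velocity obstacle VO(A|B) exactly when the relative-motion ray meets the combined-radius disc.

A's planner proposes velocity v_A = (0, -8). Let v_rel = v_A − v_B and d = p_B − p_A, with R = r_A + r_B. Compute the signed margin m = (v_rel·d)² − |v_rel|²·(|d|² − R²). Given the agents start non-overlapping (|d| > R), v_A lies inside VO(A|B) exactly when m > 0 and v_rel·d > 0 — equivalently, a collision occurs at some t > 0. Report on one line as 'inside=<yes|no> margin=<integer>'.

d = (-5, 24),  |d|² = 601;  R = 5+1 = 6,  c = 601−6² = 565
v_rel = (2, 0),  |v_rel|² = 4;  v_rel·d = (2)·(-5) + (0)·(24) = -10
4·t² + 20·t + 565 = 0  ⇒  m = (-10)² − 4·565 = -2160
m = -2160 < 0,  v_rel·d = -10 < 0  ⇒  outside

inside=no margin=-2160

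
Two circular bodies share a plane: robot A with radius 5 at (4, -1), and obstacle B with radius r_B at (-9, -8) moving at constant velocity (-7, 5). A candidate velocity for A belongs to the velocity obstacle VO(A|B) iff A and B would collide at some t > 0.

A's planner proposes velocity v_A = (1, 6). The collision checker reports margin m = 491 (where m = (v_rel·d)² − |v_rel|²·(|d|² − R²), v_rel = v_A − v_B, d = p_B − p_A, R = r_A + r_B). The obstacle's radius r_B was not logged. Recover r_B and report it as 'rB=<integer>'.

m = 491
d = (-13, -7);  v_rel = (8, 1),  |v_rel|² = 65
v_rel×d = (8)·(-7) − (1)·(-13) = -43
since m = R²·65 − (-43)²:  R² = (1849 + 491) / 65 = 36
R = √36 = 6  ⇒  r_B = 6 − 5 = 1

rB=1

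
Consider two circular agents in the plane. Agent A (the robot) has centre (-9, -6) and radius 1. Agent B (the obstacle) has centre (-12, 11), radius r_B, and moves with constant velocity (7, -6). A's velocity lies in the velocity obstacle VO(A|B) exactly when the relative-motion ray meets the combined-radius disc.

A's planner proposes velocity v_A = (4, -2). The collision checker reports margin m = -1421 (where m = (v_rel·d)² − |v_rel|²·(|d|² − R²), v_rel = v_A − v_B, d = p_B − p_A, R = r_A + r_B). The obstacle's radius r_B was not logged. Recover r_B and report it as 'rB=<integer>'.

m = -1421
d = (-3, 17);  v_rel = (-3, 4),  |v_rel|² = 25
v_rel×d = (-3)·(17) − (4)·(-3) = -39
since m = R²·25 − (-39)²:  R² = (1521 + -1421) / 25 = 4
R = √4 = 2  ⇒  r_B = 2 − 1 = 1

rB=1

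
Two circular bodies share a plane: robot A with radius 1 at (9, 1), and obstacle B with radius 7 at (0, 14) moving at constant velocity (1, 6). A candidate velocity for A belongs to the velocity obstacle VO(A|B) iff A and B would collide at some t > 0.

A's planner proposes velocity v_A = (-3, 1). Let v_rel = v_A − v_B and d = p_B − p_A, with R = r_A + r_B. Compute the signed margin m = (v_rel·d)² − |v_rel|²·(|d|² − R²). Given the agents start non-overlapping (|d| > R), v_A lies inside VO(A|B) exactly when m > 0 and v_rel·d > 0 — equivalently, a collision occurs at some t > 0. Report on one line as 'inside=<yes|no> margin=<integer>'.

d = (-9, 13),  |d|² = 250;  R = 1+7 = 8,  c = 250−8² = 186
v_rel = (-4, -5),  |v_rel|² = 41;  v_rel·d = (-4)·(-9) + (-5)·(13) = -29
41·t² + 58·t + 186 = 0  ⇒  m = (-29)² − 41·186 = -6785
m = -6785 < 0,  v_rel·d = -29 < 0  ⇒  outside

inside=no margin=-6785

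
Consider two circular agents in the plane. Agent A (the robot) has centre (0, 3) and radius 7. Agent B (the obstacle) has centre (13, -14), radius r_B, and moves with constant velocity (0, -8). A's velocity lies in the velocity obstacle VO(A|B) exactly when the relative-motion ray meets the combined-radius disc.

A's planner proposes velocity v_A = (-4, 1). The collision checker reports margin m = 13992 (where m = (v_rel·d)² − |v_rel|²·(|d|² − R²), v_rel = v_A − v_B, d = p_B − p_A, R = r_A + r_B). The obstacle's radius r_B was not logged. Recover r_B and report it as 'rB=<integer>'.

m = 13992
d = (13, -17);  v_rel = (-4, 9),  |v_rel|² = 97
v_rel×d = (-4)·(-17) − (9)·(13) = -49
since m = R²·97 − (-49)²:  R² = (2401 + 13992) / 97 = 169
R = √169 = 13  ⇒  r_B = 13 − 7 = 6

rB=6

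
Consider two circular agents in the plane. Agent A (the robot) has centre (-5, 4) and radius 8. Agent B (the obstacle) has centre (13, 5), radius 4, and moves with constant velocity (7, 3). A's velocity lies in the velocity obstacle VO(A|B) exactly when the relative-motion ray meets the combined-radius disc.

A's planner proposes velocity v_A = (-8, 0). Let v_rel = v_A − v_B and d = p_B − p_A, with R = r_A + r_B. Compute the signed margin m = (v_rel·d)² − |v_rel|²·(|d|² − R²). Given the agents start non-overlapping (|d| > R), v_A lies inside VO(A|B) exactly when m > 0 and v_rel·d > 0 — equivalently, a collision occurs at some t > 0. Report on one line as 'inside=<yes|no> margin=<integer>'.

d = (18, 1),  |d|² = 325;  R = 8+4 = 12,  c = 325−12² = 181
v_rel = (-15, -3),  |v_rel|² = 234;  v_rel·d = (-15)·(18) + (-3)·(1) = -273
234·t² + 546·t + 181 = 0  ⇒  m = (-273)² − 234·181 = 32175
m = 32175 > 0,  v_rel·d = -273 < 0  ⇒  outside

inside=no margin=32175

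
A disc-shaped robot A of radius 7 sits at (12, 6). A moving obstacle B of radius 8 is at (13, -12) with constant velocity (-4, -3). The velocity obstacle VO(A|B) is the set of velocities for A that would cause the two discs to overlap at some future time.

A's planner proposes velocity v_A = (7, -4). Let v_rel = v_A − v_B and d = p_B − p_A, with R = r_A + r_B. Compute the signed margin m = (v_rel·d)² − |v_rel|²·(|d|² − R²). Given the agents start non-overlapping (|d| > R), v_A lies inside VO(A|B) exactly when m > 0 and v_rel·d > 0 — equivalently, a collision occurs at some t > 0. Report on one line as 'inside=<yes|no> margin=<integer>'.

d = (1, -18),  |d|² = 325;  R = 7+8 = 15,  c = 325−15² = 100
v_rel = (11, -1),  |v_rel|² = 122;  v_rel·d = (11)·(1) + (-1)·(-18) = 29
122·t² − 58·t + 100 = 0  ⇒  m = 29² − 122·100 = -11359
m = -11359 < 0,  v_rel·d = 29 > 0  ⇒  outside

inside=no margin=-11359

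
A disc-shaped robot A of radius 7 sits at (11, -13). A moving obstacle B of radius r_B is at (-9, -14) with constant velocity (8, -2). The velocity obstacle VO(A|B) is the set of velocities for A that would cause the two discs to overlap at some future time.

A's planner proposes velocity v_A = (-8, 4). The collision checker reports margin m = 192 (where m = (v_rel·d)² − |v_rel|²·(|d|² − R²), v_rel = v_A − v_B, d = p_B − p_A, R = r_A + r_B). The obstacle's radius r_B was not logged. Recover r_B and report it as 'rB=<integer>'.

m = 192
d = (-20, -1);  v_rel = (-16, 6),  |v_rel|² = 292
v_rel×d = (-16)·(-1) − (6)·(-20) = 136
since m = R²·292 − 136²:  R² = (18496 + 192) / 292 = 64
R = √64 = 8  ⇒  r_B = 8 − 7 = 1

rB=1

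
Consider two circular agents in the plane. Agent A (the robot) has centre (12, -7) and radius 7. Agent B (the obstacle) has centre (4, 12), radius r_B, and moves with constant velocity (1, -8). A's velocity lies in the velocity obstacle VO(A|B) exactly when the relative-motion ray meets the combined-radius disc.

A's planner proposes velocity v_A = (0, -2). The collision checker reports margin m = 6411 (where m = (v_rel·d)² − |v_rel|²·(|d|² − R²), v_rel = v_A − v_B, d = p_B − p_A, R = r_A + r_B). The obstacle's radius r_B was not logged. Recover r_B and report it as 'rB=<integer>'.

m = 6411
d = (-8, 19);  v_rel = (-1, 6),  |v_rel|² = 37
v_rel×d = (-1)·(19) − (6)·(-8) = 29
since m = R²·37 − 29²:  R² = (841 + 6411) / 37 = 196
R = √196 = 14  ⇒  r_B = 14 − 7 = 7

rB=7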